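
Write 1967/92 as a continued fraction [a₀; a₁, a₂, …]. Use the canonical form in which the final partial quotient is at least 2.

1967 = 21·92 + 35, so a_0 = 21
92 = 2·35 + 22, so a_1 = 2
35 = 1·22 + 13, so a_2 = 1
22 = 1·13 + 9, so a_3 = 1
13 = 1·9 + 4, so a_4 = 1
9 = 2·4 + 1, so a_5 = 2
4 = 4·1 + 0, so a_6 = 4

[21; 2, 1, 1, 1, 2, 4]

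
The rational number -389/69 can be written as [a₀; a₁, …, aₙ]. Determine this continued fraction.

Run the Euclidean algorithm, recording each quotient:
-389 = -6·69 + 25, so a_0 = -6
69 = 2·25 + 19, so a_1 = 2
25 = 1·19 + 6, so a_2 = 1
19 = 3·6 + 1, so a_3 = 3
6 = 6·1 + 0, so a_4 = 6

[-6; 2, 1, 3, 6]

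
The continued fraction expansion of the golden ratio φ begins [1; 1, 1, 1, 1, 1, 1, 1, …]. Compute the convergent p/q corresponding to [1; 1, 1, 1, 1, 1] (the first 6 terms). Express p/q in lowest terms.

13/8

Start with 1.
1 + 1/(1/1) = 1 + 1/1 = 2/1
1 + 1/(2/1) = 1 + 1/2 = 3/2
1 + 1/(3/2) = 1 + 2/3 = 5/3
1 + 1/(5/3) = 1 + 3/5 = 8/5
1 + 1/(8/5) = 1 + 5/8 = 13/8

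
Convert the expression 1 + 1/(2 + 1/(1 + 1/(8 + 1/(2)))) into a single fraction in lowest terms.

Collapse the nested fraction from the inside out:
Start with 2.
8 + 1/(2/1) = 8 + 1/2 = 17/2
1 + 1/(17/2) = 1 + 2/17 = 19/17
2 + 1/(19/17) = 2 + 17/19 = 55/19
1 + 1/(55/19) = 1 + 19/55 = 74/55

74/55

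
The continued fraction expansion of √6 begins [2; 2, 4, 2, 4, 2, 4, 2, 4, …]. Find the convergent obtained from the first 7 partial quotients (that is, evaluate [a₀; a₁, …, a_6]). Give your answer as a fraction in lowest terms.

2158/881

Start with 4.
2 + 1/(4/1) = 2 + 1/4 = 9/4
4 + 1/(9/4) = 4 + 4/9 = 40/9
2 + 1/(40/9) = 2 + 9/40 = 89/40
4 + 1/(89/40) = 4 + 40/89 = 396/89
2 + 1/(396/89) = 2 + 89/396 = 881/396
2 + 1/(881/396) = 2 + 396/881 = 2158/881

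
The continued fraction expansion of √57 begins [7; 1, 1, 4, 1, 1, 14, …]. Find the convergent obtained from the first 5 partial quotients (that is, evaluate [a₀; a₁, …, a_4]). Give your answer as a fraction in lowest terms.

Start with 1.
4 + 1/(1/1) = 4 + 1/1 = 5/1
1 + 1/(5/1) = 1 + 1/5 = 6/5
1 + 1/(6/5) = 1 + 5/6 = 11/6
7 + 1/(11/6) = 7 + 6/11 = 83/11

83/11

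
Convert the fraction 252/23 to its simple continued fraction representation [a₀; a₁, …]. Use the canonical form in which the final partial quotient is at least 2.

252 ÷ 23 → quotient 10, remainder 22
23 ÷ 22 → quotient 1, remainder 1
22 ÷ 1 → quotient 22, remainder 0

[10; 1, 22]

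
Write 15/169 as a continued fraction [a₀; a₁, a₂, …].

15 = 0·169 + 15, so a_0 = 0
169 = 11·15 + 4, so a_1 = 11
15 = 3·4 + 3, so a_2 = 3
4 = 1·3 + 1, so a_3 = 1
3 = 3·1 + 0, so a_4 = 3

[0; 11, 3, 1, 3]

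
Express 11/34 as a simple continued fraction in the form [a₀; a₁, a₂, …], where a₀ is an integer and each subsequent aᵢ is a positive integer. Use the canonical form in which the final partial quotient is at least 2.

[0; 3, 11]

⌊11/34⌋ = 0, remainder 11
⌊34/11⌋ = 3, remainder 1
⌊11/1⌋ = 11, remainder 0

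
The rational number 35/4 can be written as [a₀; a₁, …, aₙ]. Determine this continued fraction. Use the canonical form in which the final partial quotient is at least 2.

[8; 1, 3]

35 = 8·4 + 3, so a_0 = 8
4 = 1·3 + 1, so a_1 = 1
3 = 3·1 + 0, so a_2 = 3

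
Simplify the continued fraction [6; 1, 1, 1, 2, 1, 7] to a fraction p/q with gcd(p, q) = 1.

Collapse the nested fraction from the inside out:
Start with 7.
1 + 1/(7/1) = 1 + 1/7 = 8/7
2 + 1/(8/7) = 2 + 7/8 = 23/8
1 + 1/(23/8) = 1 + 8/23 = 31/23
1 + 1/(31/23) = 1 + 23/31 = 54/31
1 + 1/(54/31) = 1 + 31/54 = 85/54
6 + 1/(85/54) = 6 + 54/85 = 564/85

564/85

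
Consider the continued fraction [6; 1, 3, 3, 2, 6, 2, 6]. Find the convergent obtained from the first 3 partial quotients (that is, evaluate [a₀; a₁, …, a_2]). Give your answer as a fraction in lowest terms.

27/4

Compute successive convergents:
a_0 = 6: 6/1
a_1 = 1: 7/1
a_2 = 3: 27/4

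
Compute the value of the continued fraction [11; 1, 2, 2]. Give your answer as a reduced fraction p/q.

Collapse the nested fraction from the inside out:
Start with 2.
2 + 1/(2/1) = 2 + 1/2 = 5/2
1 + 1/(5/2) = 1 + 2/5 = 7/5
11 + 1/(7/5) = 11 + 5/7 = 82/7

82/7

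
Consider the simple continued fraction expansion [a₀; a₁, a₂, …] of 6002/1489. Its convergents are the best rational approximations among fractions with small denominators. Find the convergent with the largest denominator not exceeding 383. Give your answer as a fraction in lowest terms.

List convergents until the denominator exceeds the bound:
a_0 = 4: 4/1  (≤ bound)
a_1 = 32: 129/32  (≤ bound)
a_2 = 2: 262/65  (≤ bound)
a_3 = 1: 391/97  (≤ bound)
a_4 = 2: 1044/259  (≤ bound)
a_5 = 2: 2479/615  (> 383, stop)

1044/259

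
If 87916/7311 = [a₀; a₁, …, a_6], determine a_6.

12

⌊87916/7311⌋ = 12, remainder 184
⌊7311/184⌋ = 39, remainder 135
⌊184/135⌋ = 1, remainder 49
⌊135/49⌋ = 2, remainder 37
⌊49/37⌋ = 1, remainder 12
⌊37/12⌋ = 3, remainder 1
⌊12/1⌋ = 12, remainder 0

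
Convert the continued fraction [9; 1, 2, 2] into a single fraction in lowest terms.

Build up convergents one term at a time:
a_0 = 9: 9/1
a_1 = 1: 10/1
a_2 = 2: 29/3
a_3 = 2: 68/7

68/7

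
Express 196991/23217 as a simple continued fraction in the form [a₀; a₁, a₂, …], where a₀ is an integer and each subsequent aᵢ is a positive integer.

⌊196991/23217⌋ = 8, remainder 11255
⌊23217/11255⌋ = 2, remainder 707
⌊11255/707⌋ = 15, remainder 650
⌊707/650⌋ = 1, remainder 57
⌊650/57⌋ = 11, remainder 23
⌊57/23⌋ = 2, remainder 11
⌊23/11⌋ = 2, remainder 1
⌊11/1⌋ = 11, remainder 0

[8; 2, 15, 1, 11, 2, 2, 11]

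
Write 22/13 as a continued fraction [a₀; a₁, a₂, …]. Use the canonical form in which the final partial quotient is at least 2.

⌊22/13⌋ = 1, remainder 9
⌊13/9⌋ = 1, remainder 4
⌊9/4⌋ = 2, remainder 1
⌊4/1⌋ = 4, remainder 0

[1; 1, 2, 4]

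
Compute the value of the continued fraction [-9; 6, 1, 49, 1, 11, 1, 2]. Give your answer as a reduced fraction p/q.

Use the convergent recurrence hₖ = aₖ·hₖ₋₁ + hₖ₋₂ (and likewise for the denominators kₖ):
a_0 = -9: -9/1
a_1 = 6: -53/6
a_2 = 1: -62/7
a_3 = 49: -3091/349
a_4 = 1: -3153/356
a_5 = 11: -37774/4265
a_6 = 1: -40927/4621
a_7 = 2: -119628/13507

-119628/13507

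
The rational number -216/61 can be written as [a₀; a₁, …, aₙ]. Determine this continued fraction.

⌊-216/61⌋ = -4, remainder 28
⌊61/28⌋ = 2, remainder 5
⌊28/5⌋ = 5, remainder 3
⌊5/3⌋ = 1, remainder 2
⌊3/2⌋ = 1, remainder 1
⌊2/1⌋ = 2, remainder 0

[-4; 2, 5, 1, 1, 2]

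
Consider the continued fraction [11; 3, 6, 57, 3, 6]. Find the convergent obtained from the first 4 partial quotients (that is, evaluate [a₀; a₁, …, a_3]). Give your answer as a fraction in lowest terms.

Build up convergents one term at a time:
a_0 = 11: 11/1
a_1 = 3: 34/3
a_2 = 6: 215/19
a_3 = 57: 12289/1086

12289/1086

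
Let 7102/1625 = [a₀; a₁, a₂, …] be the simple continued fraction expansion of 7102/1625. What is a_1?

Repeatedly divide and take the remainder:
7102 ÷ 1625 → quotient 4, remainder 602
1625 ÷ 602 → quotient 2, remainder 421

2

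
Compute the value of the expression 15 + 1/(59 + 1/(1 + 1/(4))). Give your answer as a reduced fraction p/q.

Work from the innermost term outward:
Start with 4.
1 + 1/(4/1) = 1 + 1/4 = 5/4
59 + 1/(5/4) = 59 + 4/5 = 299/5
15 + 1/(299/5) = 15 + 5/299 = 4490/299

4490/299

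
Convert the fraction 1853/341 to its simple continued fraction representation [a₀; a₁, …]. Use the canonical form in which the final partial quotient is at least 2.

1853 = 5·341 + 148, so a_0 = 5
341 = 2·148 + 45, so a_1 = 2
148 = 3·45 + 13, so a_2 = 3
45 = 3·13 + 6, so a_3 = 3
13 = 2·6 + 1, so a_4 = 2
6 = 6·1 + 0, so a_5 = 6

[5; 2, 3, 3, 2, 6]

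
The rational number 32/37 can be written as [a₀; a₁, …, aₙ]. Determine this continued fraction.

⌊32/37⌋ = 0, remainder 32
⌊37/32⌋ = 1, remainder 5
⌊32/5⌋ = 6, remainder 2
⌊5/2⌋ = 2, remainder 1
⌊2/1⌋ = 2, remainder 0

[0; 1, 6, 2, 2]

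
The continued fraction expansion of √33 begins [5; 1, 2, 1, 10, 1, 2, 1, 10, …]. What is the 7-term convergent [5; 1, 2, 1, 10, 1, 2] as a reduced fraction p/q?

Use the convergent recurrence hₖ = aₖ·hₖ₋₁ + hₖ₋₂ (and likewise for the denominators kₖ):
a_0 = 5: 5/1
a_1 = 1: 6/1
a_2 = 2: 17/3
a_3 = 1: 23/4
a_4 = 10: 247/43
a_5 = 1: 270/47
a_6 = 2: 787/137

787/137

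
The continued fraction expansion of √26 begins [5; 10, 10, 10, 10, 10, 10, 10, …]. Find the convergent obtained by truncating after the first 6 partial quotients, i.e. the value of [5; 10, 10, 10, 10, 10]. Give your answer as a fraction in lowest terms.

a_0 = 5: 5/1
a_1 = 10: 51/10
a_2 = 10: 515/101
a_3 = 10: 5201/1020
a_4 = 10: 52525/10301
a_5 = 10: 530451/104030

530451/104030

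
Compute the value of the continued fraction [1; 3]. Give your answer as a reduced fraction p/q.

4/3

Starting at the tail and folding back:
Start with 3.
1 + 1/(3/1) = 1 + 1/3 = 4/3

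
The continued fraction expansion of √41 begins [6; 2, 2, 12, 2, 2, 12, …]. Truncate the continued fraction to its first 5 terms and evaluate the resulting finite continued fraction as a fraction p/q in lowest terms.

826/129

a_0 = 6: 6/1
a_1 = 2: 13/2
a_2 = 2: 32/5
a_3 = 12: 397/62
a_4 = 2: 826/129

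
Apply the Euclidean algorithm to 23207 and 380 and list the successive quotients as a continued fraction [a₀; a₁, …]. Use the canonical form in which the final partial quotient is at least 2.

23207 ÷ 380 → quotient 61, remainder 27
380 ÷ 27 → quotient 14, remainder 2
27 ÷ 2 → quotient 13, remainder 1
2 ÷ 1 → quotient 2, remainder 0

[61; 14, 13, 2]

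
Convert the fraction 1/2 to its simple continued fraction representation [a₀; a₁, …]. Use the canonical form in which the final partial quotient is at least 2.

Run the Euclidean algorithm, recording each quotient:
1 ÷ 2 → quotient 0, remainder 1
2 ÷ 1 → quotient 2, remainder 0

[0; 2]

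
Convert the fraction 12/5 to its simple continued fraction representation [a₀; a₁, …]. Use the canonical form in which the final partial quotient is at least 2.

⌊12/5⌋ = 2, remainder 2
⌊5/2⌋ = 2, remainder 1
⌊2/1⌋ = 2, remainder 0

[2; 2, 2]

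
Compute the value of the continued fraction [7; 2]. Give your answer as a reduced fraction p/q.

15/2

a_0 = 7: 7/1
a_1 = 2: 15/2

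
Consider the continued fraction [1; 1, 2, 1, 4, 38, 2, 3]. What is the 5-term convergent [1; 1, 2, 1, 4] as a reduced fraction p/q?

33/19

Start with 4.
1 + 1/(4/1) = 1 + 1/4 = 5/4
2 + 1/(5/4) = 2 + 4/5 = 14/5
1 + 1/(14/5) = 1 + 5/14 = 19/14
1 + 1/(19/14) = 1 + 14/19 = 33/19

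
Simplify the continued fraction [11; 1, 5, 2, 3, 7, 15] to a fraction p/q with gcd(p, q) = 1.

a_0 = 11: 11/1
a_1 = 1: 12/1
a_2 = 5: 71/6
a_3 = 2: 154/13
a_4 = 3: 533/45
a_5 = 7: 3885/328
a_6 = 15: 58808/4965

58808/4965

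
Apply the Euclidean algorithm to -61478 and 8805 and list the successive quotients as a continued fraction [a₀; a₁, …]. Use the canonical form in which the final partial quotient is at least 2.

Run the Euclidean algorithm, recording each quotient:
⌊-61478/8805⌋ = -7, remainder 157
⌊8805/157⌋ = 56, remainder 13
⌊157/13⌋ = 12, remainder 1
⌊13/1⌋ = 13, remainder 0

[-7; 56, 12, 13]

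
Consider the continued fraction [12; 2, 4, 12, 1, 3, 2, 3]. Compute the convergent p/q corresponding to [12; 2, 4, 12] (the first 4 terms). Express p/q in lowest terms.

1369/110

Start with 12.
4 + 1/(12/1) = 4 + 1/12 = 49/12
2 + 1/(49/12) = 2 + 12/49 = 110/49
12 + 1/(110/49) = 12 + 49/110 = 1369/110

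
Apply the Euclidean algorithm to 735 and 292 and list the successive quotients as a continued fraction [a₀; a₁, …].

735 ÷ 292 → quotient 2, remainder 151
292 ÷ 151 → quotient 1, remainder 141
151 ÷ 141 → quotient 1, remainder 10
141 ÷ 10 → quotient 14, remainder 1
10 ÷ 1 → quotient 10, remainder 0

[2; 1, 1, 14, 10]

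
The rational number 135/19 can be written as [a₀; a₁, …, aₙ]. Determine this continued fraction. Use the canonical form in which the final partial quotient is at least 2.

[7; 9, 2]

⌊135/19⌋ = 7, remainder 2
⌊19/2⌋ = 9, remainder 1
⌊2/1⌋ = 2, remainder 0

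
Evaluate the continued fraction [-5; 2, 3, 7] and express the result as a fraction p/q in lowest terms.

Start with 7.
3 + 1/(7/1) = 3 + 1/7 = 22/7
2 + 1/(22/7) = 2 + 7/22 = 51/22
-5 + 1/(51/22) = -5 + 22/51 = -233/51

-233/51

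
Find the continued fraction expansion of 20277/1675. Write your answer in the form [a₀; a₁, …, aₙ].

[12; 9, 2, 6, 3, 4]

Run the Euclidean algorithm, recording each quotient:
20277 ÷ 1675 → quotient 12, remainder 177
1675 ÷ 177 → quotient 9, remainder 82
177 ÷ 82 → quotient 2, remainder 13
82 ÷ 13 → quotient 6, remainder 4
13 ÷ 4 → quotient 3, remainder 1
4 ÷ 1 → quotient 4, remainder 0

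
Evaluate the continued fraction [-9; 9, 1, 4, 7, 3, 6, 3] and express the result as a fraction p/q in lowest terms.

Starting at the tail and folding back:
Start with 3.
6 + 1/(3/1) = 6 + 1/3 = 19/3
3 + 1/(19/3) = 3 + 3/19 = 60/19
7 + 1/(60/19) = 7 + 19/60 = 439/60
4 + 1/(439/60) = 4 + 60/439 = 1816/439
1 + 1/(1816/439) = 1 + 439/1816 = 2255/1816
9 + 1/(2255/1816) = 9 + 1816/2255 = 22111/2255
-9 + 1/(22111/2255) = -9 + 2255/22111 = -196744/22111

-196744/22111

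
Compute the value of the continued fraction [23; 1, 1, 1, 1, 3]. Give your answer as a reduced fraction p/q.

Build up convergents one term at a time:
a_0 = 23: 23/1
a_1 = 1: 24/1
a_2 = 1: 47/2
a_3 = 1: 71/3
a_4 = 1: 118/5
a_5 = 3: 425/18

425/18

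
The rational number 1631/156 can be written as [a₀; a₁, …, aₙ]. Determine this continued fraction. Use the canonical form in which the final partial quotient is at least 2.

[10; 2, 5, 14]

1631 = 10·156 + 71, so a_0 = 10
156 = 2·71 + 14, so a_1 = 2
71 = 5·14 + 1, so a_2 = 5
14 = 14·1 + 0, so a_3 = 14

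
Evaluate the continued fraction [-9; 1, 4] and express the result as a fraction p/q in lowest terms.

Starting at the tail and folding back:
Start with 4.
1 + 1/(4/1) = 1 + 1/4 = 5/4
-9 + 1/(5/4) = -9 + 4/5 = -41/5

-41/5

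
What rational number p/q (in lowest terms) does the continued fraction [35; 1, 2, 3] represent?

357/10

a_0 = 35: 35/1
a_1 = 1: 36/1
a_2 = 2: 107/3
a_3 = 3: 357/10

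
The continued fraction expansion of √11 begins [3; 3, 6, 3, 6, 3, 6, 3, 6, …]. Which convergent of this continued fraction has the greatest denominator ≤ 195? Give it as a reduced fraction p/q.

199/60

a_0 = 3: 3/1  (≤ bound)
a_1 = 3: 10/3  (≤ bound)
a_2 = 6: 63/19  (≤ bound)
a_3 = 3: 199/60  (≤ bound)
a_4 = 6: 1257/379  (> 195, stop)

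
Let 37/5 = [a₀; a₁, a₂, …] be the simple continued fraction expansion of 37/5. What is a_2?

2

Run the Euclidean algorithm, recording each quotient:
37 ÷ 5 → quotient 7, remainder 2
5 ÷ 2 → quotient 2, remainder 1
2 ÷ 1 → quotient 2, remainder 0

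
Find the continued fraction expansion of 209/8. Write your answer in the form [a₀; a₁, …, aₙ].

Run the Euclidean algorithm, recording each quotient:
209 ÷ 8 → quotient 26, remainder 1
8 ÷ 1 → quotient 8, remainder 0

[26; 8]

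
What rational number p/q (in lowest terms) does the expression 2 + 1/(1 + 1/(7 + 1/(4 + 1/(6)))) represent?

Compute successive convergents:
a_0 = 2: 2/1
a_1 = 1: 3/1
a_2 = 7: 23/8
a_3 = 4: 95/33
a_4 = 6: 593/206

593/206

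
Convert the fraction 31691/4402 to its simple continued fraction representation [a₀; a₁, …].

[7; 5, 51, 1, 1, 2, 3]

31691 = 7·4402 + 877, so a_0 = 7
4402 = 5·877 + 17, so a_1 = 5
877 = 51·17 + 10, so a_2 = 51
17 = 1·10 + 7, so a_3 = 1
10 = 1·7 + 3, so a_4 = 1
7 = 2·3 + 1, so a_5 = 2
3 = 3·1 + 0, so a_6 = 3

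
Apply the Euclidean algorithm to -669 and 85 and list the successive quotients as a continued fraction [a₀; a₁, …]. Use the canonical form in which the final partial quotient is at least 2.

-669 ÷ 85 → quotient -8, remainder 11
85 ÷ 11 → quotient 7, remainder 8
11 ÷ 8 → quotient 1, remainder 3
8 ÷ 3 → quotient 2, remainder 2
3 ÷ 2 → quotient 1, remainder 1
2 ÷ 1 → quotient 2, remainder 0

[-8; 7, 1, 2, 1, 2]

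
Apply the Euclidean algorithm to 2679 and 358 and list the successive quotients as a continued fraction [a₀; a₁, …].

2679 = 7·358 + 173, so a_0 = 7
358 = 2·173 + 12, so a_1 = 2
173 = 14·12 + 5, so a_2 = 14
12 = 2·5 + 2, so a_3 = 2
5 = 2·2 + 1, so a_4 = 2
2 = 2·1 + 0, so a_5 = 2

[7; 2, 14, 2, 2, 2]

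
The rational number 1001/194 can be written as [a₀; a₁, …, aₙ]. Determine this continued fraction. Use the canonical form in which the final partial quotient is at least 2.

[5; 6, 3, 1, 7]

1001 = 5·194 + 31, so a_0 = 5
194 = 6·31 + 8, so a_1 = 6
31 = 3·8 + 7, so a_2 = 3
8 = 1·7 + 1, so a_3 = 1
7 = 7·1 + 0, so a_4 = 7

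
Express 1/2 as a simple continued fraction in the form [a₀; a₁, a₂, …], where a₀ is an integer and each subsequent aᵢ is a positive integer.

Repeatedly divide and take the remainder:
⌊1/2⌋ = 0, remainder 1
⌊2/1⌋ = 2, remainder 0

[0; 2]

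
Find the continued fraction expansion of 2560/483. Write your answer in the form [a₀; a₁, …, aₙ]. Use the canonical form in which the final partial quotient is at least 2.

[5; 3, 3, 48]

Repeatedly divide and take the remainder:
2560 ÷ 483 → quotient 5, remainder 145
483 ÷ 145 → quotient 3, remainder 48
145 ÷ 48 → quotient 3, remainder 1
48 ÷ 1 → quotient 48, remainder 0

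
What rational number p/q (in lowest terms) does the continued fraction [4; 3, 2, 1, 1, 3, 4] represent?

Start with 4.
3 + 1/(4/1) = 3 + 1/4 = 13/4
1 + 1/(13/4) = 1 + 4/13 = 17/13
1 + 1/(17/13) = 1 + 13/17 = 30/17
2 + 1/(30/17) = 2 + 17/30 = 77/30
3 + 1/(77/30) = 3 + 30/77 = 261/77
4 + 1/(261/77) = 4 + 77/261 = 1121/261

1121/261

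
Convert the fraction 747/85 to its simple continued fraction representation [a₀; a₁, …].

747 = 8·85 + 67, so a_0 = 8
85 = 1·67 + 18, so a_1 = 1
67 = 3·18 + 13, so a_2 = 3
18 = 1·13 + 5, so a_3 = 1
13 = 2·5 + 3, so a_4 = 2
5 = 1·3 + 2, so a_5 = 1
3 = 1·2 + 1, so a_6 = 1
2 = 2·1 + 0, so a_7 = 2

[8; 1, 3, 1, 2, 1, 1, 2]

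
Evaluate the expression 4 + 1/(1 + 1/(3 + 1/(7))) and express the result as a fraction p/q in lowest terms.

a_0 = 4: 4/1
a_1 = 1: 5/1
a_2 = 3: 19/4
a_3 = 7: 138/29

138/29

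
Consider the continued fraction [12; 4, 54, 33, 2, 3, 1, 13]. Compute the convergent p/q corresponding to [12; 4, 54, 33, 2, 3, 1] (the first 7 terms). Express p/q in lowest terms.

Starting at the tail and folding back:
Start with 1.
3 + 1/(1/1) = 3 + 1/1 = 4/1
2 + 1/(4/1) = 2 + 1/4 = 9/4
33 + 1/(9/4) = 33 + 4/9 = 301/9
54 + 1/(301/9) = 54 + 9/301 = 16263/301
4 + 1/(16263/301) = 4 + 301/16263 = 65353/16263
12 + 1/(65353/16263) = 12 + 16263/65353 = 800499/65353

800499/65353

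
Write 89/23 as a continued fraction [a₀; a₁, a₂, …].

Apply division with remainder until the remainder is 0:
89 = 3·23 + 20, so a_0 = 3
23 = 1·20 + 3, so a_1 = 1
20 = 6·3 + 2, so a_2 = 6
3 = 1·2 + 1, so a_3 = 1
2 = 2·1 + 0, so a_4 = 2

[3; 1, 6, 1, 2]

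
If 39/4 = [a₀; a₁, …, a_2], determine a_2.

⌊39/4⌋ = 9, remainder 3
⌊4/3⌋ = 1, remainder 1
⌊3/1⌋ = 3, remainder 0

3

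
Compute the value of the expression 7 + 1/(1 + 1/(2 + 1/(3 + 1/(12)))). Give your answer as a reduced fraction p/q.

947/123

a_0 = 7: 7/1
a_1 = 1: 8/1
a_2 = 2: 23/3
a_3 = 3: 77/10
a_4 = 12: 947/123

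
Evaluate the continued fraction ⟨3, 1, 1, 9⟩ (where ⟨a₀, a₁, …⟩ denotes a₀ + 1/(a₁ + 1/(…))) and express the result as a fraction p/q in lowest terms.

67/19

Compute successive convergents:
a_0 = 3: 3/1
a_1 = 1: 4/1
a_2 = 1: 7/2
a_3 = 9: 67/19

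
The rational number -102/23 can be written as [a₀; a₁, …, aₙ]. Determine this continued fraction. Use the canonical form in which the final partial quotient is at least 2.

-102 ÷ 23 → quotient -5, remainder 13
23 ÷ 13 → quotient 1, remainder 10
13 ÷ 10 → quotient 1, remainder 3
10 ÷ 3 → quotient 3, remainder 1
3 ÷ 1 → quotient 3, remainder 0

[-5; 1, 1, 3, 3]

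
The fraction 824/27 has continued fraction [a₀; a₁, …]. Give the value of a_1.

1

Apply division with remainder until the remainder is 0:
824 = 30·27 + 14, so a_0 = 30
27 = 1·14 + 13, so a_1 = 1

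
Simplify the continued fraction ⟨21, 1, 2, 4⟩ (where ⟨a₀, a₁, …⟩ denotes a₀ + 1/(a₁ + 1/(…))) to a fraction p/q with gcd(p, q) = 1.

Compute successive convergents:
a_0 = 21: 21/1
a_1 = 1: 22/1
a_2 = 2: 65/3
a_3 = 4: 282/13

282/13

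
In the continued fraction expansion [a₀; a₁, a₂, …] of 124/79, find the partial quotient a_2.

1

Run the Euclidean algorithm, recording each quotient:
124 ÷ 79 → quotient 1, remainder 45
79 ÷ 45 → quotient 1, remainder 34
45 ÷ 34 → quotient 1, remainder 11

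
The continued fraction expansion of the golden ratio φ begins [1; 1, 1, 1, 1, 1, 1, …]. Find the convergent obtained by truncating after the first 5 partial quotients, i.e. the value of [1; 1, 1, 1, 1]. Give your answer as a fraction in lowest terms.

Start with 1.
1 + 1/(1/1) = 1 + 1/1 = 2/1
1 + 1/(2/1) = 1 + 1/2 = 3/2
1 + 1/(3/2) = 1 + 2/3 = 5/3
1 + 1/(5/3) = 1 + 3/5 = 8/5

8/5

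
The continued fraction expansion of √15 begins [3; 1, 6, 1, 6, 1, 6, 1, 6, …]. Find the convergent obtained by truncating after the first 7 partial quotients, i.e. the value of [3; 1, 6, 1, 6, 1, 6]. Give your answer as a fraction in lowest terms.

Compute successive convergents:
a_0 = 3: 3/1
a_1 = 1: 4/1
a_2 = 6: 27/7
a_3 = 1: 31/8
a_4 = 6: 213/55
a_5 = 1: 244/63
a_6 = 6: 1677/433

1677/433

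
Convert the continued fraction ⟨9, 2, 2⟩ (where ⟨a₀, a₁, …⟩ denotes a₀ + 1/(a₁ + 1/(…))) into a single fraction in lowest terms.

Collapse the nested fraction from the inside out:
Start with 2.
2 + 1/(2/1) = 2 + 1/2 = 5/2
9 + 1/(5/2) = 9 + 2/5 = 47/5

47/5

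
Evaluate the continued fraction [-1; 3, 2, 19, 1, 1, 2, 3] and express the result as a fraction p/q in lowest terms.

Start with 3.
2 + 1/(3/1) = 2 + 1/3 = 7/3
1 + 1/(7/3) = 1 + 3/7 = 10/7
1 + 1/(10/7) = 1 + 7/10 = 17/10
19 + 1/(17/10) = 19 + 10/17 = 333/17
2 + 1/(333/17) = 2 + 17/333 = 683/333
3 + 1/(683/333) = 3 + 333/683 = 2382/683
-1 + 1/(2382/683) = -1 + 683/2382 = -1699/2382

-1699/2382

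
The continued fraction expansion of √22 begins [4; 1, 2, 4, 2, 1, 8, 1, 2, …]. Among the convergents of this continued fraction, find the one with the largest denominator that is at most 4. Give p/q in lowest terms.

List convergents until the denominator exceeds the bound:
a_0 = 4: 4/1  (≤ bound)
a_1 = 1: 5/1  (≤ bound)
a_2 = 2: 14/3  (≤ bound)
a_3 = 4: 61/13  (> 4, stop)

14/3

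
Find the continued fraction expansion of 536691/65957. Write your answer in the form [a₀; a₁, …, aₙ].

Repeatedly divide and take the remainder:
536691 = 8·65957 + 9035, so a_0 = 8
65957 = 7·9035 + 2712, so a_1 = 7
9035 = 3·2712 + 899, so a_2 = 3
2712 = 3·899 + 15, so a_3 = 3
899 = 59·15 + 14, so a_4 = 59
15 = 1·14 + 1, so a_5 = 1
14 = 14·1 + 0, so a_6 = 14

[8; 7, 3, 3, 59, 1, 14]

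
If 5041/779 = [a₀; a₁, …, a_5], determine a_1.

2

⌊5041/779⌋ = 6, remainder 367
⌊779/367⌋ = 2, remainder 45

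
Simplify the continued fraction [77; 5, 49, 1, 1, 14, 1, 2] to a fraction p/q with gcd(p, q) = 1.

Work from the innermost term outward:
Start with 2.
1 + 1/(2/1) = 1 + 1/2 = 3/2
14 + 1/(3/2) = 14 + 2/3 = 44/3
1 + 1/(44/3) = 1 + 3/44 = 47/44
1 + 1/(47/44) = 1 + 44/47 = 91/47
49 + 1/(91/47) = 49 + 47/91 = 4506/91
5 + 1/(4506/91) = 5 + 91/4506 = 22621/4506
77 + 1/(22621/4506) = 77 + 4506/22621 = 1746323/22621

1746323/22621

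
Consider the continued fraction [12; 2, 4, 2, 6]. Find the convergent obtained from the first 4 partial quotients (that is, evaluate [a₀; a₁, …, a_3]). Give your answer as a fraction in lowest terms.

249/20

Compute successive convergents:
a_0 = 12: 12/1
a_1 = 2: 25/2
a_2 = 4: 112/9
a_3 = 2: 249/20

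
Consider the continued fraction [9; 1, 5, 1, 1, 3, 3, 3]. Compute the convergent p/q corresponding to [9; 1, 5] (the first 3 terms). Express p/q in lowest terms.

59/6

Start with 5.
1 + 1/(5/1) = 1 + 1/5 = 6/5
9 + 1/(6/5) = 9 + 5/6 = 59/6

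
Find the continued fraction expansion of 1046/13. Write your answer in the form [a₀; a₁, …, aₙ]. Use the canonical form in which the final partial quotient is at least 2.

1046 = 80·13 + 6, so a_0 = 80
13 = 2·6 + 1, so a_1 = 2
6 = 6·1 + 0, so a_2 = 6

[80; 2, 6]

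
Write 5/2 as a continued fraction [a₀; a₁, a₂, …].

[2; 2]

⌊5/2⌋ = 2, remainder 1
⌊2/1⌋ = 2, remainder 0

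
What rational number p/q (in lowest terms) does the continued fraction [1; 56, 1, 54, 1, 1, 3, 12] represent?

277096/272317

a_0 = 1: 1/1
a_1 = 56: 57/56
a_2 = 1: 58/57
a_3 = 54: 3189/3134
a_4 = 1: 3247/3191
a_5 = 1: 6436/6325
a_6 = 3: 22555/22166
a_7 = 12: 277096/272317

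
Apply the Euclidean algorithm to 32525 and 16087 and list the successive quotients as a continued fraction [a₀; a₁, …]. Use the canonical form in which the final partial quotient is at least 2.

32525 ÷ 16087 → quotient 2, remainder 351
16087 ÷ 351 → quotient 45, remainder 292
351 ÷ 292 → quotient 1, remainder 59
292 ÷ 59 → quotient 4, remainder 56
59 ÷ 56 → quotient 1, remainder 3
56 ÷ 3 → quotient 18, remainder 2
3 ÷ 2 → quotient 1, remainder 1
2 ÷ 1 → quotient 2, remainder 0

[2; 45, 1, 4, 1, 18, 1, 2]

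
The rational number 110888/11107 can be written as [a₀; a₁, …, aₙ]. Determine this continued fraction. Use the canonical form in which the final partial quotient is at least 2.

Repeatedly divide and take the remainder:
⌊110888/11107⌋ = 9, remainder 10925
⌊11107/10925⌋ = 1, remainder 182
⌊10925/182⌋ = 60, remainder 5
⌊182/5⌋ = 36, remainder 2
⌊5/2⌋ = 2, remainder 1
⌊2/1⌋ = 2, remainder 0

[9; 1, 60, 36, 2, 2]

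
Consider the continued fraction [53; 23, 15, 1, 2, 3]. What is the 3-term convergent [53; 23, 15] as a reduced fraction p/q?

Start with 15.
23 + 1/(15/1) = 23 + 1/15 = 346/15
53 + 1/(346/15) = 53 + 15/346 = 18353/346

18353/346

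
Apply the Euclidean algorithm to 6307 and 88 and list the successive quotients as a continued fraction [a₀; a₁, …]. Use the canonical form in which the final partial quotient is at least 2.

6307 = 71·88 + 59, so a_0 = 71
88 = 1·59 + 29, so a_1 = 1
59 = 2·29 + 1, so a_2 = 2
29 = 29·1 + 0, so a_3 = 29

[71; 1, 2, 29]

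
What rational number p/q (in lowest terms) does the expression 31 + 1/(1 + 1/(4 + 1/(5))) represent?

a_0 = 31: 31/1
a_1 = 1: 32/1
a_2 = 4: 159/5
a_3 = 5: 827/26

827/26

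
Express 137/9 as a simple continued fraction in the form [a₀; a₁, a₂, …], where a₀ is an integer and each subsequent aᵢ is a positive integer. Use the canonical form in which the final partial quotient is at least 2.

Repeatedly divide and take the remainder:
137 ÷ 9 → quotient 15, remainder 2
9 ÷ 2 → quotient 4, remainder 1
2 ÷ 1 → quotient 2, remainder 0

[15; 4, 2]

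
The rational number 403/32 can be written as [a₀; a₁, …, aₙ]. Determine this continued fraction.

[12; 1, 1, 2, 6]

Repeatedly divide and take the remainder:
403 = 12·32 + 19, so a_0 = 12
32 = 1·19 + 13, so a_1 = 1
19 = 1·13 + 6, so a_2 = 1
13 = 2·6 + 1, so a_3 = 2
6 = 6·1 + 0, so a_4 = 6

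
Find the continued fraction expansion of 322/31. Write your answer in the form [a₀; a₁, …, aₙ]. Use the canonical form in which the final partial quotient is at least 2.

[10; 2, 1, 1, 2, 2]

⌊322/31⌋ = 10, remainder 12
⌊31/12⌋ = 2, remainder 7
⌊12/7⌋ = 1, remainder 5
⌊7/5⌋ = 1, remainder 2
⌊5/2⌋ = 2, remainder 1
⌊2/1⌋ = 2, remainder 0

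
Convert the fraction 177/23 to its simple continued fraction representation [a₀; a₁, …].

[7; 1, 2, 3, 2]

177 = 7·23 + 16, so a_0 = 7
23 = 1·16 + 7, so a_1 = 1
16 = 2·7 + 2, so a_2 = 2
7 = 3·2 + 1, so a_3 = 3
2 = 2·1 + 0, so a_4 = 2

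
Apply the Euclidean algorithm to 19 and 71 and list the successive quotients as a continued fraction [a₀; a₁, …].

[0; 3, 1, 2, 1, 4]

⌊19/71⌋ = 0, remainder 19
⌊71/19⌋ = 3, remainder 14
⌊19/14⌋ = 1, remainder 5
⌊14/5⌋ = 2, remainder 4
⌊5/4⌋ = 1, remainder 1
⌊4/1⌋ = 4, remainder 0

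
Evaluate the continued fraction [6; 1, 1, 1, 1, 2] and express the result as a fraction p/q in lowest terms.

Compute successive convergents:
a_0 = 6: 6/1
a_1 = 1: 7/1
a_2 = 1: 13/2
a_3 = 1: 20/3
a_4 = 1: 33/5
a_5 = 2: 86/13

86/13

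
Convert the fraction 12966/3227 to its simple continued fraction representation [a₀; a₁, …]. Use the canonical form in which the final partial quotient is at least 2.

[4; 55, 1, 1, 1, 3, 5]

Apply division with remainder until the remainder is 0:
12966 ÷ 3227 → quotient 4, remainder 58
3227 ÷ 58 → quotient 55, remainder 37
58 ÷ 37 → quotient 1, remainder 21
37 ÷ 21 → quotient 1, remainder 16
21 ÷ 16 → quotient 1, remainder 5
16 ÷ 5 → quotient 3, remainder 1
5 ÷ 1 → quotient 5, remainder 0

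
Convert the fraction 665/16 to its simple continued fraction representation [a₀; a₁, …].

[41; 1, 1, 3, 2]

Run the Euclidean algorithm, recording each quotient:
665 = 41·16 + 9, so a_0 = 41
16 = 1·9 + 7, so a_1 = 1
9 = 1·7 + 2, so a_2 = 1
7 = 3·2 + 1, so a_3 = 3
2 = 2·1 + 0, so a_4 = 2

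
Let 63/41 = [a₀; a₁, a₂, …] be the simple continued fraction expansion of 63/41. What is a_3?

6

Repeatedly divide and take the remainder:
63 ÷ 41 → quotient 1, remainder 22
41 ÷ 22 → quotient 1, remainder 19
22 ÷ 19 → quotient 1, remainder 3
19 ÷ 3 → quotient 6, remainder 1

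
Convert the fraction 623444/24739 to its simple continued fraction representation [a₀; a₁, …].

[25; 4, 1, 45, 1, 7, 6, 2]

Run the Euclidean algorithm, recording each quotient:
623444 = 25·24739 + 4969, so a_0 = 25
24739 = 4·4969 + 4863, so a_1 = 4
4969 = 1·4863 + 106, so a_2 = 1
4863 = 45·106 + 93, so a_3 = 45
106 = 1·93 + 13, so a_4 = 1
93 = 7·13 + 2, so a_5 = 7
13 = 6·2 + 1, so a_6 = 6
2 = 2·1 + 0, so a_7 = 2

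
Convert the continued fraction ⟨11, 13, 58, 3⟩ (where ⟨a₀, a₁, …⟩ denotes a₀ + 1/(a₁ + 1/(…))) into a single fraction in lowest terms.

a_0 = 11: 11/1
a_1 = 13: 144/13
a_2 = 58: 8363/755
a_3 = 3: 25233/2278

25233/2278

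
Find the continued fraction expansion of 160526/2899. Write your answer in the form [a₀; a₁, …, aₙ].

⌊160526/2899⌋ = 55, remainder 1081
⌊2899/1081⌋ = 2, remainder 737
⌊1081/737⌋ = 1, remainder 344
⌊737/344⌋ = 2, remainder 49
⌊344/49⌋ = 7, remainder 1
⌊49/1⌋ = 49, remainder 0

[55; 2, 1, 2, 7, 49]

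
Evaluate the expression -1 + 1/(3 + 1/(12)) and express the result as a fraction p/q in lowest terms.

-25/37

Start with 12.
3 + 1/(12/1) = 3 + 1/12 = 37/12
-1 + 1/(37/12) = -1 + 12/37 = -25/37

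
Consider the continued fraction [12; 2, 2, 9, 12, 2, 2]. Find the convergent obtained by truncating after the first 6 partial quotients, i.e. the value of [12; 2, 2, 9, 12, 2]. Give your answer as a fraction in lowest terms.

Work from the innermost term outward:
Start with 2.
12 + 1/(2/1) = 12 + 1/2 = 25/2
9 + 1/(25/2) = 9 + 2/25 = 227/25
2 + 1/(227/25) = 2 + 25/227 = 479/227
2 + 1/(479/227) = 2 + 227/479 = 1185/479
12 + 1/(1185/479) = 12 + 479/1185 = 14699/1185

14699/1185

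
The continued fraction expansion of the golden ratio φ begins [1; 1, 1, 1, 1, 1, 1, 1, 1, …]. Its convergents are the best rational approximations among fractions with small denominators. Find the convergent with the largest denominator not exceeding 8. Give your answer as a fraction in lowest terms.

13/8

a_0 = 1: 1/1  (≤ bound)
a_1 = 1: 2/1  (≤ bound)
a_2 = 1: 3/2  (≤ bound)
a_3 = 1: 5/3  (≤ bound)
a_4 = 1: 8/5  (≤ bound)
a_5 = 1: 13/8  (≤ bound)
a_6 = 1: 21/13  (> 8, stop)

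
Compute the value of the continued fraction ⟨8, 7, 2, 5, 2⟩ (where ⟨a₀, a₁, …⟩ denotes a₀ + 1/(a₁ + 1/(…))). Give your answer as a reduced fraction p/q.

1456/179

Start with 2.
5 + 1/(2/1) = 5 + 1/2 = 11/2
2 + 1/(11/2) = 2 + 2/11 = 24/11
7 + 1/(24/11) = 7 + 11/24 = 179/24
8 + 1/(179/24) = 8 + 24/179 = 1456/179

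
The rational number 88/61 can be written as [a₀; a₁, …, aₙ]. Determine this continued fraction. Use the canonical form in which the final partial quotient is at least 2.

[1; 2, 3, 1, 6]

⌊88/61⌋ = 1, remainder 27
⌊61/27⌋ = 2, remainder 7
⌊27/7⌋ = 3, remainder 6
⌊7/6⌋ = 1, remainder 1
⌊6/1⌋ = 6, remainder 0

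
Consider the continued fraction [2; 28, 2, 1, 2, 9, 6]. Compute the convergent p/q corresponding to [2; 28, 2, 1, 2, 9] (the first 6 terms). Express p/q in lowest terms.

Start with 9.
2 + 1/(9/1) = 2 + 1/9 = 19/9
1 + 1/(19/9) = 1 + 9/19 = 28/19
2 + 1/(28/19) = 2 + 19/28 = 75/28
28 + 1/(75/28) = 28 + 28/75 = 2128/75
2 + 1/(2128/75) = 2 + 75/2128 = 4331/2128

4331/2128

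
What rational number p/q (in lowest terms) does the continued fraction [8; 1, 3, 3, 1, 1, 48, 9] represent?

a_0 = 8: 8/1
a_1 = 1: 9/1
a_2 = 3: 35/4
a_3 = 3: 114/13
a_4 = 1: 149/17
a_5 = 1: 263/30
a_6 = 48: 12773/1457
a_7 = 9: 115220/13143

115220/13143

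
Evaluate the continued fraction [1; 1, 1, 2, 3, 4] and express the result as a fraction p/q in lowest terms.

116/73

Start with 4.
3 + 1/(4/1) = 3 + 1/4 = 13/4
2 + 1/(13/4) = 2 + 4/13 = 30/13
1 + 1/(30/13) = 1 + 13/30 = 43/30
1 + 1/(43/30) = 1 + 30/43 = 73/43
1 + 1/(73/43) = 1 + 43/73 = 116/73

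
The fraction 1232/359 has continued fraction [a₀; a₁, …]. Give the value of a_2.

⌊1232/359⌋ = 3, remainder 155
⌊359/155⌋ = 2, remainder 49
⌊155/49⌋ = 3, remainder 8

3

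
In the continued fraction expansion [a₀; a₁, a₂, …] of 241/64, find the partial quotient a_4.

241 = 3·64 + 49, so a_0 = 3
64 = 1·49 + 15, so a_1 = 1
49 = 3·15 + 4, so a_2 = 3
15 = 3·4 + 3, so a_3 = 3
4 = 1·3 + 1, so a_4 = 1

1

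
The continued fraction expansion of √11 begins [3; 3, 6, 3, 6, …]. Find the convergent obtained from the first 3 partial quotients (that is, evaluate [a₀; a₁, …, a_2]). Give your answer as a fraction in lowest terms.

63/19

Work from the innermost term outward:
Start with 6.
3 + 1/(6/1) = 3 + 1/6 = 19/6
3 + 1/(19/6) = 3 + 6/19 = 63/19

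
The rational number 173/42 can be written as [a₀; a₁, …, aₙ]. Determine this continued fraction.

[4; 8, 2, 2]

173 ÷ 42 → quotient 4, remainder 5
42 ÷ 5 → quotient 8, remainder 2
5 ÷ 2 → quotient 2, remainder 1
2 ÷ 1 → quotient 2, remainder 0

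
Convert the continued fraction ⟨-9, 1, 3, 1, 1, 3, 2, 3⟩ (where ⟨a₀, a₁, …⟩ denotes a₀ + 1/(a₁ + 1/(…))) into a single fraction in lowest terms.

-2063/251

Work from the innermost term outward:
Start with 3.
2 + 1/(3/1) = 2 + 1/3 = 7/3
3 + 1/(7/3) = 3 + 3/7 = 24/7
1 + 1/(24/7) = 1 + 7/24 = 31/24
1 + 1/(31/24) = 1 + 24/31 = 55/31
3 + 1/(55/31) = 3 + 31/55 = 196/55
1 + 1/(196/55) = 1 + 55/196 = 251/196
-9 + 1/(251/196) = -9 + 196/251 = -2063/251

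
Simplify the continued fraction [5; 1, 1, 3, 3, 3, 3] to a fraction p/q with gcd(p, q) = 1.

a_0 = 5: 5/1
a_1 = 1: 6/1
a_2 = 1: 11/2
a_3 = 3: 39/7
a_4 = 3: 128/23
a_5 = 3: 423/76
a_6 = 3: 1397/251

1397/251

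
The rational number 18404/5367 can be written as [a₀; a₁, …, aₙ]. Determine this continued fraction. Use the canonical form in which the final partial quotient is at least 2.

Apply division with remainder until the remainder is 0:
⌊18404/5367⌋ = 3, remainder 2303
⌊5367/2303⌋ = 2, remainder 761
⌊2303/761⌋ = 3, remainder 20
⌊761/20⌋ = 38, remainder 1
⌊20/1⌋ = 20, remainder 0

[3; 2, 3, 38, 20]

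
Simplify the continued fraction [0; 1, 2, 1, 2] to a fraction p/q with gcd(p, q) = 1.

8/11

Start with 2.
1 + 1/(2/1) = 1 + 1/2 = 3/2
2 + 1/(3/2) = 2 + 2/3 = 8/3
1 + 1/(8/3) = 1 + 3/8 = 11/8
0 + 1/(11/8) = 0 + 8/11 = 8/11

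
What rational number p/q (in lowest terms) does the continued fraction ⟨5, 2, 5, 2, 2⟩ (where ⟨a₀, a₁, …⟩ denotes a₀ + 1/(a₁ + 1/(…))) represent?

Start with 2.
2 + 1/(2/1) = 2 + 1/2 = 5/2
5 + 1/(5/2) = 5 + 2/5 = 27/5
2 + 1/(27/5) = 2 + 5/27 = 59/27
5 + 1/(59/27) = 5 + 27/59 = 322/59

322/59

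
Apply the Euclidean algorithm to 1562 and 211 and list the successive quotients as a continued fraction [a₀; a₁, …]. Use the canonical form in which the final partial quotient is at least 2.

1562 = 7·211 + 85, so a_0 = 7
211 = 2·85 + 41, so a_1 = 2
85 = 2·41 + 3, so a_2 = 2
41 = 13·3 + 2, so a_3 = 13
3 = 1·2 + 1, so a_4 = 1
2 = 2·1 + 0, so a_5 = 2

[7; 2, 2, 13, 1, 2]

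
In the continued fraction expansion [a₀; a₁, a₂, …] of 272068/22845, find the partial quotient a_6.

1

Apply division with remainder until the remainder is 0:
272068 = 11·22845 + 20773, so a_0 = 11
22845 = 1·20773 + 2072, so a_1 = 1
20773 = 10·2072 + 53, so a_2 = 10
2072 = 39·53 + 5, so a_3 = 39
53 = 10·5 + 3, so a_4 = 10
5 = 1·3 + 2, so a_5 = 1
3 = 1·2 + 1, so a_6 = 1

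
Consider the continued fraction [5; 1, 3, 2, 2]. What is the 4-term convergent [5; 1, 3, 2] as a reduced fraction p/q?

Starting at the tail and folding back:
Start with 2.
3 + 1/(2/1) = 3 + 1/2 = 7/2
1 + 1/(7/2) = 1 + 2/7 = 9/7
5 + 1/(9/7) = 5 + 7/9 = 52/9

52/9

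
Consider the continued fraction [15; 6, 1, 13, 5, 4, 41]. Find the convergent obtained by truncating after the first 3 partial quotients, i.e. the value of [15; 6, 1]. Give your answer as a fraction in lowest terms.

a_0 = 15: 15/1
a_1 = 6: 91/6
a_2 = 1: 106/7

106/7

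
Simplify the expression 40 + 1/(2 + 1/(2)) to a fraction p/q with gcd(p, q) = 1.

202/5

a_0 = 40: 40/1
a_1 = 2: 81/2
a_2 = 2: 202/5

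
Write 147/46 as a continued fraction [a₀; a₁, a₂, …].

Repeatedly divide and take the remainder:
147 ÷ 46 → quotient 3, remainder 9
46 ÷ 9 → quotient 5, remainder 1
9 ÷ 1 → quotient 9, remainder 0

[3; 5, 9]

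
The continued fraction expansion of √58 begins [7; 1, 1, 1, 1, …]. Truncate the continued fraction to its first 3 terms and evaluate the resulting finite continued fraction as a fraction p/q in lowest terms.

15/2

Start with 1.
1 + 1/(1/1) = 1 + 1/1 = 2/1
7 + 1/(2/1) = 7 + 1/2 = 15/2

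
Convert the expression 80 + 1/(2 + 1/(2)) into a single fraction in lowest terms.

402/5

a_0 = 80: 80/1
a_1 = 2: 161/2
a_2 = 2: 402/5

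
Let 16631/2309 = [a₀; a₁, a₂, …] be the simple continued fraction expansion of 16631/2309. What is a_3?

Repeatedly divide and take the remainder:
16631 = 7·2309 + 468, so a_0 = 7
2309 = 4·468 + 437, so a_1 = 4
468 = 1·437 + 31, so a_2 = 1
437 = 14·31 + 3, so a_3 = 14

14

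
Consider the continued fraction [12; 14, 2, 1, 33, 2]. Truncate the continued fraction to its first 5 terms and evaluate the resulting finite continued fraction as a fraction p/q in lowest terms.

Starting at the tail and folding back:
Start with 33.
1 + 1/(33/1) = 1 + 1/33 = 34/33
2 + 1/(34/33) = 2 + 33/34 = 101/34
14 + 1/(101/34) = 14 + 34/101 = 1448/101
12 + 1/(1448/101) = 12 + 101/1448 = 17477/1448

17477/1448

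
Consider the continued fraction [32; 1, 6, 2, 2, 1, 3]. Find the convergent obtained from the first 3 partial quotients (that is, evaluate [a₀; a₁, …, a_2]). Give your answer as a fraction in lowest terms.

Start with 6.
1 + 1/(6/1) = 1 + 1/6 = 7/6
32 + 1/(7/6) = 32 + 6/7 = 230/7

230/7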